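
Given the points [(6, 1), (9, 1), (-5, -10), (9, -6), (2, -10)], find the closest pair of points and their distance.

Computing all pairwise distances among 5 points:

d((6, 1), (9, 1)) = 3.0 <-- minimum
d((6, 1), (-5, -10)) = 15.5563
d((6, 1), (9, -6)) = 7.6158
d((6, 1), (2, -10)) = 11.7047
d((9, 1), (-5, -10)) = 17.8045
d((9, 1), (9, -6)) = 7.0
d((9, 1), (2, -10)) = 13.0384
d((-5, -10), (9, -6)) = 14.5602
d((-5, -10), (2, -10)) = 7.0
d((9, -6), (2, -10)) = 8.0623

Closest pair: (6, 1) and (9, 1) with distance 3.0

The closest pair is (6, 1) and (9, 1) with Euclidean distance 3.0. For 5 points, brute-force pairwise comparison is shown above. For large n, the divide-and-conquer algorithm (sort by x, recurse on halves, check the dividing strip) achieves O(n log n).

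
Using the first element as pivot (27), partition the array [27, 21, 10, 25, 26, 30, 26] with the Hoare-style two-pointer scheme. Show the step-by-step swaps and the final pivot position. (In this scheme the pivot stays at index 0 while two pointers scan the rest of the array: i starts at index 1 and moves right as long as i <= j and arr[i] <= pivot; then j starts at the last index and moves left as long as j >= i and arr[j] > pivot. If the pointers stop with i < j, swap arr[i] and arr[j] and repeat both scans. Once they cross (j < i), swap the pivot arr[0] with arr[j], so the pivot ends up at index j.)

Hoare-style two-pointer partition with pivot = 27:

Initial array: [27, 21, 10, 25, 26, 30, 26]

Pointers start at i = 1, j = 6.
i stops at index 5 (arr[5]=30 > 27), j stops at index 6 (arr[6]=26 <= 27): swap arr[5] and arr[6], array becomes [27, 21, 10, 25, 26, 26, 30]
i ends at 6, j ends at 5: the pointers have crossed (j < i), so scanning stops.

Swap pivot arr[0] with arr[5] to place pivot at position 5: [26, 21, 10, 25, 26, 27, 30]
Pivot position: 5

After partitioning with pivot 27, the array becomes [26, 21, 10, 25, 26, 27, 30]. The pivot is placed at index 5. All elements to the left of the pivot are <= 27, and all elements to the right are > 27.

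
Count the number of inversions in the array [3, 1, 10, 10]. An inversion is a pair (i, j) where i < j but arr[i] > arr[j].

Finding inversions in [3, 1, 10, 10]:

(0, 1): arr[0]=3 > arr[1]=1

Total inversions: 1

The array has 1 inversion(s): (0,1). Each pair (i,j) satisfies i < j and arr[i] > arr[j].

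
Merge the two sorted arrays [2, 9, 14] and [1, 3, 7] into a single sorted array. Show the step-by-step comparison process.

Merging process:

Compare 2 vs 1: take 1 from right. Merged: [1]
Compare 2 vs 3: take 2 from left. Merged: [1, 2]
Compare 9 vs 3: take 3 from right. Merged: [1, 2, 3]
Compare 9 vs 7: take 7 from right. Merged: [1, 2, 3, 7]
Append remaining from left: [9, 14]. Merged: [1, 2, 3, 7, 9, 14]

Final merged array: [1, 2, 3, 7, 9, 14]
Total comparisons: 4

The merged array is [1, 2, 3, 7, 9, 14], requiring 4 comparisons. The merge step runs in O(n) time where n is the total number of elements.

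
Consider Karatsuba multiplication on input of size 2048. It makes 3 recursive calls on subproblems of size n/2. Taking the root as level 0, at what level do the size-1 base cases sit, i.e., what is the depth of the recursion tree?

For divide and conquer with division factor 2:

Problem sizes at each level:
Level 0: 2048
Level 1: 1024
Level 2: 512
Level 3: 256
Level 4: 128
Level 5: 64
Level 6: 32
Level 7: 16
Level 8: 8
Level 9: 4
Level 10: 2
Level 11: 1

The root is level 0 and the size-1 base case is level 11 (the tree spans levels 0 through 11, i.e. 12 levels counting the root), so the depth is the number of divisions: log_2(2048) = 11

The recursion tree depth is log_2(2048) = 11. At each level, the problem size is divided by 2, so it takes 11 divisions to reduce to a base case of size 1. The algorithm makes 3 recursive calls at each level.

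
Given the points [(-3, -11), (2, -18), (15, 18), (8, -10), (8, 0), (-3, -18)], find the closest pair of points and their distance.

Computing all pairwise distances among 6 points:

d((-3, -11), (2, -18)) = 8.6023
d((-3, -11), (15, 18)) = 34.1321
d((-3, -11), (8, -10)) = 11.0454
d((-3, -11), (8, 0)) = 15.5563
d((-3, -11), (-3, -18)) = 7.0
d((2, -18), (15, 18)) = 38.2753
d((2, -18), (8, -10)) = 10.0
d((2, -18), (8, 0)) = 18.9737
d((2, -18), (-3, -18)) = 5.0 <-- minimum
d((15, 18), (8, -10)) = 28.8617
d((15, 18), (8, 0)) = 19.3132
d((15, 18), (-3, -18)) = 40.2492
d((8, -10), (8, 0)) = 10.0
d((8, -10), (-3, -18)) = 13.6015
d((8, 0), (-3, -18)) = 21.095

Closest pair: (2, -18) and (-3, -18) with distance 5.0

The closest pair is (2, -18) and (-3, -18) with Euclidean distance 5.0. For 6 points, brute-force pairwise comparison is shown above. For large n, the divide-and-conquer algorithm (sort by x, recurse on halves, check the dividing strip) achieves O(n log n).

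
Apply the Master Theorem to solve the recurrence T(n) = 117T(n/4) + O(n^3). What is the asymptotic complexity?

Master Theorem for T(n) = 117T(n/4) + O(n^3):

a = 117, b = 4, c = 3
log_b(a) = log_4(117) = 3.4352

Case 1: c = 3 < log_4(117) = 3.4352
T(n) = O(n^(log_4 117))

For T(n) = 117T(n/4) + O(n^3): log_4(117) = 3.4352. This is Case 1 of the Master Theorem (c < log_b(a), work dominated by leaves), giving O(n^(log_4 117)).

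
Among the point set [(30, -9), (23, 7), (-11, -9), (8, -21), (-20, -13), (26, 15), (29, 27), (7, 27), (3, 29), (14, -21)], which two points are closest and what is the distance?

Computing all pairwise distances among 10 points:

d((30, -9), (23, 7)) = 17.4642
d((30, -9), (-11, -9)) = 41.0
d((30, -9), (8, -21)) = 25.0599
d((30, -9), (-20, -13)) = 50.1597
d((30, -9), (26, 15)) = 24.3311
d((30, -9), (29, 27)) = 36.0139
d((30, -9), (7, 27)) = 42.72
d((30, -9), (3, 29)) = 46.6154
d((30, -9), (14, -21)) = 20.0
d((23, 7), (-11, -9)) = 37.5766
d((23, 7), (8, -21)) = 31.7648
d((23, 7), (-20, -13)) = 47.4236
d((23, 7), (26, 15)) = 8.544
d((23, 7), (29, 27)) = 20.8806
d((23, 7), (7, 27)) = 25.6125
d((23, 7), (3, 29)) = 29.7321
d((23, 7), (14, -21)) = 29.4109
d((-11, -9), (8, -21)) = 22.4722
d((-11, -9), (-20, -13)) = 9.8489
d((-11, -9), (26, 15)) = 44.1022
d((-11, -9), (29, 27)) = 53.8145
d((-11, -9), (7, 27)) = 40.2492
d((-11, -9), (3, 29)) = 40.4969
d((-11, -9), (14, -21)) = 27.7308
d((8, -21), (-20, -13)) = 29.1204
d((8, -21), (26, 15)) = 40.2492
d((8, -21), (29, 27)) = 52.3927
d((8, -21), (7, 27)) = 48.0104
d((8, -21), (3, 29)) = 50.2494
d((8, -21), (14, -21)) = 6.0
d((-20, -13), (26, 15)) = 53.8516
d((-20, -13), (29, 27)) = 63.2535
d((-20, -13), (7, 27)) = 48.2597
d((-20, -13), (3, 29)) = 47.8853
d((-20, -13), (14, -21)) = 34.9285
d((26, 15), (29, 27)) = 12.3693
d((26, 15), (7, 27)) = 22.4722
d((26, 15), (3, 29)) = 26.9258
d((26, 15), (14, -21)) = 37.9473
d((29, 27), (7, 27)) = 22.0
d((29, 27), (3, 29)) = 26.0768
d((29, 27), (14, -21)) = 50.2892
d((7, 27), (3, 29)) = 4.4721 <-- minimum
d((7, 27), (14, -21)) = 48.5077
d((3, 29), (14, -21)) = 51.1957

Closest pair: (7, 27) and (3, 29) with distance 4.4721

The closest pair is (7, 27) and (3, 29) with Euclidean distance 4.4721. For 10 points, brute-force pairwise comparison is shown above. For large n, the divide-and-conquer algorithm (sort by x, recurse on halves, check the dividing strip) achieves O(n log n).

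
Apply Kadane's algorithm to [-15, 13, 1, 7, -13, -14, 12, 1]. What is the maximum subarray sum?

Using Kadane's algorithm on [-15, 13, 1, 7, -13, -14, 12, 1]:

Scanning through the array:
Position 1 (value 13): max_ending_here = 13, max_so_far = 13
Position 2 (value 1): max_ending_here = 14, max_so_far = 14
Position 3 (value 7): max_ending_here = 21, max_so_far = 21
Position 4 (value -13): max_ending_here = 8, max_so_far = 21
Position 5 (value -14): max_ending_here = -6, max_so_far = 21
Position 6 (value 12): max_ending_here = 12, max_so_far = 21
Position 7 (value 1): max_ending_here = 13, max_so_far = 21

Maximum subarray: [13, 1, 7]
Maximum sum: 21

The maximum subarray is [13, 1, 7] with sum 21. This subarray runs from index 1 to index 3.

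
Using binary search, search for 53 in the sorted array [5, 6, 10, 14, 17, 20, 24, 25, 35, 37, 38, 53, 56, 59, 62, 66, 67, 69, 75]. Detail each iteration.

Binary search for 53 in [5, 6, 10, 14, 17, 20, 24, 25, 35, 37, 38, 53, 56, 59, 62, 66, 67, 69, 75]:

lo=0, hi=18, mid=9, arr[mid]=37 -> 37 < 53, search right half
lo=10, hi=18, mid=14, arr[mid]=62 -> 62 > 53, search left half
lo=10, hi=13, mid=11, arr[mid]=53 -> Found target at index 11!

Binary search finds 53 at index 11 after 3 comparisons. The search repeatedly halves the search space by comparing with the middle element.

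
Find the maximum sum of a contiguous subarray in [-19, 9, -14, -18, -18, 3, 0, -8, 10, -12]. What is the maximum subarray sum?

Using Kadane's algorithm on [-19, 9, -14, -18, -18, 3, 0, -8, 10, -12]:

Scanning through the array:
Position 1 (value 9): max_ending_here = 9, max_so_far = 9
Position 2 (value -14): max_ending_here = -5, max_so_far = 9
Position 3 (value -18): max_ending_here = -18, max_so_far = 9
Position 4 (value -18): max_ending_here = -18, max_so_far = 9
Position 5 (value 3): max_ending_here = 3, max_so_far = 9
Position 6 (value 0): max_ending_here = 3, max_so_far = 9
Position 7 (value -8): max_ending_here = -5, max_so_far = 9
Position 8 (value 10): max_ending_here = 10, max_so_far = 10
Position 9 (value -12): max_ending_here = -2, max_so_far = 10

Maximum subarray: [10]
Maximum sum: 10

The maximum subarray is [10] with sum 10. This subarray runs from index 8 to index 8.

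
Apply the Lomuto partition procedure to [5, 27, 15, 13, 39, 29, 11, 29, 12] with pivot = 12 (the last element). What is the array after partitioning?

Lomuto partition with pivot = 12:

Initial array: [5, 27, 15, 13, 39, 29, 11, 29, 12]

arr[0]=5 <= 12: swap with position 0, array becomes [5, 27, 15, 13, 39, 29, 11, 29, 12]
arr[1]=27 > 12: no swap
arr[2]=15 > 12: no swap
arr[3]=13 > 12: no swap
arr[4]=39 > 12: no swap
arr[5]=29 > 12: no swap
arr[6]=11 <= 12: swap with position 1, array becomes [5, 11, 15, 13, 39, 29, 27, 29, 12]
arr[7]=29 > 12: no swap

Place pivot at position 2: [5, 11, 12, 13, 39, 29, 27, 29, 15]
Pivot position: 2

After partitioning with pivot 12, the array becomes [5, 11, 12, 13, 39, 29, 27, 29, 15]. The pivot is placed at index 2. All elements to the left of the pivot are <= 12, and all elements to the right are > 12.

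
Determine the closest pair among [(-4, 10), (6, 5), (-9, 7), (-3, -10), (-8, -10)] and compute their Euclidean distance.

Computing all pairwise distances among 5 points:

d((-4, 10), (6, 5)) = 11.1803
d((-4, 10), (-9, 7)) = 5.831
d((-4, 10), (-3, -10)) = 20.025
d((-4, 10), (-8, -10)) = 20.3961
d((6, 5), (-9, 7)) = 15.1327
d((6, 5), (-3, -10)) = 17.4929
d((6, 5), (-8, -10)) = 20.5183
d((-9, 7), (-3, -10)) = 18.0278
d((-9, 7), (-8, -10)) = 17.0294
d((-3, -10), (-8, -10)) = 5.0 <-- minimum

Closest pair: (-3, -10) and (-8, -10) with distance 5.0

The closest pair is (-3, -10) and (-8, -10) with Euclidean distance 5.0. For 5 points, brute-force pairwise comparison is shown above. For large n, the divide-and-conquer algorithm (sort by x, recurse on halves, check the dividing strip) achieves O(n log n).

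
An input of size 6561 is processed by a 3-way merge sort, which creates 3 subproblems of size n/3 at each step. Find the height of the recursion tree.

For divide and conquer with division factor 3:

Problem sizes at each level:
Level 0: 6561
Level 1: 2187
Level 2: 729
Level 3: 243
Level 4: 81
Level 5: 27
Level 6: 9
Level 7: 3
Level 8: 1

The root is level 0 and the size-1 base case is level 8 (the tree spans levels 0 through 8, i.e. 9 levels counting the root), so the depth is the number of divisions: log_3(6561) = 8

The recursion tree depth is log_3(6561) = 8. At each level, the problem size is divided by 3, so it takes 8 divisions to reduce to a base case of size 1. The algorithm makes 3 recursive calls at each level.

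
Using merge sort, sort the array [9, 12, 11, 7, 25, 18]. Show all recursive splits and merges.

Merge sort trace:

Split: [9, 12, 11, 7, 25, 18] -> [9, 12, 11] and [7, 25, 18]
  Split: [9, 12, 11] -> [9] and [12, 11]
    Split: [12, 11] -> [12] and [11]
    Merge: [12] + [11] -> [11, 12]
  Merge: [9] + [11, 12] -> [9, 11, 12]
  Split: [7, 25, 18] -> [7] and [25, 18]
    Split: [25, 18] -> [25] and [18]
    Merge: [25] + [18] -> [18, 25]
  Merge: [7] + [18, 25] -> [7, 18, 25]
Merge: [9, 11, 12] + [7, 18, 25] -> [7, 9, 11, 12, 18, 25]

Final sorted array: [7, 9, 11, 12, 18, 25]

The merge sort proceeds by recursively splitting the array and merging sorted halves.
After all merges, the sorted array is [7, 9, 11, 12, 18, 25].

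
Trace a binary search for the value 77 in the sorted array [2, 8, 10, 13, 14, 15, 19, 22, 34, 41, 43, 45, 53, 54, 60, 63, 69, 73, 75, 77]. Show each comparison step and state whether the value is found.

Binary search for 77 in [2, 8, 10, 13, 14, 15, 19, 22, 34, 41, 43, 45, 53, 54, 60, 63, 69, 73, 75, 77]:

lo=0, hi=19, mid=9, arr[mid]=41 -> 41 < 77, search right half
lo=10, hi=19, mid=14, arr[mid]=60 -> 60 < 77, search right half
lo=15, hi=19, mid=17, arr[mid]=73 -> 73 < 77, search right half
lo=18, hi=19, mid=18, arr[mid]=75 -> 75 < 77, search right half
lo=19, hi=19, mid=19, arr[mid]=77 -> Found target at index 19!

Binary search finds 77 at index 19 after 5 comparisons. The search repeatedly halves the search space by comparing with the middle element.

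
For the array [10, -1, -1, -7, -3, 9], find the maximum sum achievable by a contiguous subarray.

Using Kadane's algorithm on [10, -1, -1, -7, -3, 9]:

Scanning through the array:
Position 1 (value -1): max_ending_here = 9, max_so_far = 10
Position 2 (value -1): max_ending_here = 8, max_so_far = 10
Position 3 (value -7): max_ending_here = 1, max_so_far = 10
Position 4 (value -3): max_ending_here = -2, max_so_far = 10
Position 5 (value 9): max_ending_here = 9, max_so_far = 10

Maximum subarray: [10]
Maximum sum: 10

The maximum subarray is [10] with sum 10. This subarray runs from index 0 to index 0.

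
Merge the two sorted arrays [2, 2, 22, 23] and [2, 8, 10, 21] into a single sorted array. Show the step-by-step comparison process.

Merging process:

Compare 2 vs 2: take 2 from left. Merged: [2]
Compare 2 vs 2: take 2 from left. Merged: [2, 2]
Compare 22 vs 2: take 2 from right. Merged: [2, 2, 2]
Compare 22 vs 8: take 8 from right. Merged: [2, 2, 2, 8]
Compare 22 vs 10: take 10 from right. Merged: [2, 2, 2, 8, 10]
Compare 22 vs 21: take 21 from right. Merged: [2, 2, 2, 8, 10, 21]
Append remaining from left: [22, 23]. Merged: [2, 2, 2, 8, 10, 21, 22, 23]

Final merged array: [2, 2, 2, 8, 10, 21, 22, 23]
Total comparisons: 6

The merged array is [2, 2, 2, 8, 10, 21, 22, 23], requiring 6 comparisons. The merge step runs in O(n) time where n is the total number of elements.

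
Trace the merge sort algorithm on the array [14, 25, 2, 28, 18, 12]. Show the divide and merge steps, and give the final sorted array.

Merge sort trace:

Split: [14, 25, 2, 28, 18, 12] -> [14, 25, 2] and [28, 18, 12]
  Split: [14, 25, 2] -> [14] and [25, 2]
    Split: [25, 2] -> [25] and [2]
    Merge: [25] + [2] -> [2, 25]
  Merge: [14] + [2, 25] -> [2, 14, 25]
  Split: [28, 18, 12] -> [28] and [18, 12]
    Split: [18, 12] -> [18] and [12]
    Merge: [18] + [12] -> [12, 18]
  Merge: [28] + [12, 18] -> [12, 18, 28]
Merge: [2, 14, 25] + [12, 18, 28] -> [2, 12, 14, 18, 25, 28]

Final sorted array: [2, 12, 14, 18, 25, 28]

The merge sort proceeds by recursively splitting the array and merging sorted halves.
After all merges, the sorted array is [2, 12, 14, 18, 25, 28].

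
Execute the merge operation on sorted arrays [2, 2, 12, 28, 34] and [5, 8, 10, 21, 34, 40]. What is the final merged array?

Merging process:

Compare 2 vs 5: take 2 from left. Merged: [2]
Compare 2 vs 5: take 2 from left. Merged: [2, 2]
Compare 12 vs 5: take 5 from right. Merged: [2, 2, 5]
Compare 12 vs 8: take 8 from right. Merged: [2, 2, 5, 8]
Compare 12 vs 10: take 10 from right. Merged: [2, 2, 5, 8, 10]
Compare 12 vs 21: take 12 from left. Merged: [2, 2, 5, 8, 10, 12]
Compare 28 vs 21: take 21 from right. Merged: [2, 2, 5, 8, 10, 12, 21]
Compare 28 vs 34: take 28 from left. Merged: [2, 2, 5, 8, 10, 12, 21, 28]
Compare 34 vs 34: take 34 from left. Merged: [2, 2, 5, 8, 10, 12, 21, 28, 34]
Append remaining from right: [34, 40]. Merged: [2, 2, 5, 8, 10, 12, 21, 28, 34, 34, 40]

Final merged array: [2, 2, 5, 8, 10, 12, 21, 28, 34, 34, 40]
Total comparisons: 9

The merged array is [2, 2, 5, 8, 10, 12, 21, 28, 34, 34, 40], requiring 9 comparisons. The merge step runs in O(n) time where n is the total number of elements.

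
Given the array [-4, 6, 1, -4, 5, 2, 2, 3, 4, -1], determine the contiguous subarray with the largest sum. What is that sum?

Using Kadane's algorithm on [-4, 6, 1, -4, 5, 2, 2, 3, 4, -1]:

Scanning through the array:
Position 1 (value 6): max_ending_here = 6, max_so_far = 6
Position 2 (value 1): max_ending_here = 7, max_so_far = 7
Position 3 (value -4): max_ending_here = 3, max_so_far = 7
Position 4 (value 5): max_ending_here = 8, max_so_far = 8
Position 5 (value 2): max_ending_here = 10, max_so_far = 10
Position 6 (value 2): max_ending_here = 12, max_so_far = 12
Position 7 (value 3): max_ending_here = 15, max_so_far = 15
Position 8 (value 4): max_ending_here = 19, max_so_far = 19
Position 9 (value -1): max_ending_here = 18, max_so_far = 19

Maximum subarray: [6, 1, -4, 5, 2, 2, 3, 4]
Maximum sum: 19

The maximum subarray is [6, 1, -4, 5, 2, 2, 3, 4] with sum 19. This subarray runs from index 1 to index 8.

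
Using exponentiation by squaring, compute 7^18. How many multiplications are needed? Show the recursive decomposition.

Computing 7^18 by squaring (build up from 7^1; each line after the first costs one multiplication):

7^1 = 7
7^2 = (7^1)^2 = 7^2 = 49
7^4 = (7^2)^2 = 49^2 = 2401
7^8 = (7^4)^2 = 2401^2 = 5764801
7^9 = 7 * 7^8 = 7 * 5764801 = 40353607
7^18 = (7^9)^2 = 40353607^2 = 1628413597910449

Result: 1628413597910449
Multiplications needed: 5 (5 lines after 7^1)

7^18 = 1628413597910449. Using exponentiation by squaring, this requires 5 multiplications. The key idea: if the exponent is even, square the half-power; if odd, multiply by the base once.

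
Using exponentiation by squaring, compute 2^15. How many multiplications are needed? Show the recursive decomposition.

Computing 2^15 by squaring (build up from 2^1; each line after the first costs one multiplication):

2^1 = 2
2^2 = (2^1)^2 = 2^2 = 4
2^3 = 2 * 2^2 = 2 * 4 = 8
2^6 = (2^3)^2 = 8^2 = 64
2^7 = 2 * 2^6 = 2 * 64 = 128
2^14 = (2^7)^2 = 128^2 = 16384
2^15 = 2 * 2^14 = 2 * 16384 = 32768

Result: 32768
Multiplications needed: 6 (6 lines after 2^1)

2^15 = 32768. Using exponentiation by squaring, this requires 6 multiplications. The key idea: if the exponent is even, square the half-power; if odd, multiply by the base once.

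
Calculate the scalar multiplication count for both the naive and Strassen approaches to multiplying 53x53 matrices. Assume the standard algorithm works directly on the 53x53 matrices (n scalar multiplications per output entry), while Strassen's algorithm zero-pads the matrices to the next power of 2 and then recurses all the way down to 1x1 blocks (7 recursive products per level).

Matrix multiplication for 53x53 matrices:

Strassen's algorithm requires power-of-2 dimensions. Pad 53x53 to 64x64 (next power of 2).

Standard algorithm: 53^3 = 148877 multiplications
Strassen's algorithm: 7^(log2(64)) = 7^6 = 117649 multiplications
Savings: 148877 - 117649 = 31228 multiplications

Standard: 148877 multiplications (53^3). Strassen: 117649 multiplications (7^6, after padding to 64x64). Strassen reduces 8 recursive multiplications to 7 at each level.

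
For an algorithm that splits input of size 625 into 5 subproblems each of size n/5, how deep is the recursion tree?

For divide and conquer with division factor 5:

Problem sizes at each level:
Level 0: 625
Level 1: 125
Level 2: 25
Level 3: 5
Level 4: 1

The root is level 0 and the size-1 base case is level 4 (the tree spans levels 0 through 4, i.e. 5 levels counting the root), so the depth is the number of divisions: log_5(625) = 4

The recursion tree depth is log_5(625) = 4. At each level, the problem size is divided by 5, so it takes 4 divisions to reduce to a base case of size 1. The algorithm makes 5 recursive calls at each level.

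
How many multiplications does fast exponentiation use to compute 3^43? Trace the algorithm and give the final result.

Computing 3^43 by squaring (build up from 3^1; each line after the first costs one multiplication):

3^1 = 3
3^2 = (3^1)^2 = 3^2 = 9
3^4 = (3^2)^2 = 9^2 = 81
3^5 = 3 * 3^4 = 3 * 81 = 243
3^10 = (3^5)^2 = 243^2 = 59049
3^20 = (3^10)^2 = 59049^2 = 3486784401
3^21 = 3 * 3^20 = 3 * 3486784401 = 10460353203
3^42 = (3^21)^2 = 10460353203^2 = 109418989131512359209
3^43 = 3 * 3^42 = 3 * 109418989131512359209 = 328256967394537077627

Result: 328256967394537077627
Multiplications needed: 8 (8 lines after 3^1)

3^43 = 328256967394537077627. Using exponentiation by squaring, this requires 8 multiplications. The key idea: if the exponent is even, square the half-power; if odd, multiply by the base once.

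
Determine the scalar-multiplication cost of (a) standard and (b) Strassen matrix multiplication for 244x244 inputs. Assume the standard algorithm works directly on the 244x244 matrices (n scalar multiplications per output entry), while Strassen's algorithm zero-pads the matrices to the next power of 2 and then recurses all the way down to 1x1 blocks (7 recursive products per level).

Matrix multiplication for 244x244 matrices:

Strassen's algorithm requires power-of-2 dimensions. Pad 244x244 to 256x256 (next power of 2).

Standard algorithm: 244^3 = 14526784 multiplications
Strassen's algorithm: 7^(log2(256)) = 7^8 = 5764801 multiplications
Savings: 14526784 - 5764801 = 8761983 multiplications

Standard: 14526784 multiplications (244^3). Strassen: 5764801 multiplications (7^8, after padding to 256x256). Strassen reduces 8 recursive multiplications to 7 at each level.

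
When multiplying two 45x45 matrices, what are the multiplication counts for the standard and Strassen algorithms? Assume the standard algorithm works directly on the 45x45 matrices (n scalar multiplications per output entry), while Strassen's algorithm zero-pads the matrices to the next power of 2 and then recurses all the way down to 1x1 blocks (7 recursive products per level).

Matrix multiplication for 45x45 matrices:

Strassen's algorithm requires power-of-2 dimensions. Pad 45x45 to 64x64 (next power of 2).

Standard algorithm: 45^3 = 91125 multiplications
Strassen's algorithm: 7^(log2(64)) = 7^6 = 117649 multiplications
Difference: 91125 - 117649 = -26524 (Strassen uses MORE here due to padding overhead — for small or just-over-power-of-2 n, padding can outweigh the per-level savings)

Standard: 91125 multiplications (45^3). Strassen: 117649 multiplications (7^6, after padding to 64x64). Strassen reduces 8 recursive multiplications to 7 at each level.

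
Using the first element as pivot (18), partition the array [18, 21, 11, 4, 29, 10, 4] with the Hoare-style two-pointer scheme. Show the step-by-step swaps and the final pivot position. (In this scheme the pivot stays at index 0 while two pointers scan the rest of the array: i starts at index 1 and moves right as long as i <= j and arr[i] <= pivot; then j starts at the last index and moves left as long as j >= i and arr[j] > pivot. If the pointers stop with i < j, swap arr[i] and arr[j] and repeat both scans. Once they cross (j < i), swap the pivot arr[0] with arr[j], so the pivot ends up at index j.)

Hoare-style two-pointer partition with pivot = 18:

Initial array: [18, 21, 11, 4, 29, 10, 4]

Pointers start at i = 1, j = 6.
i stops at index 1 (arr[1]=21 > 18), j stops at index 6 (arr[6]=4 <= 18): swap arr[1] and arr[6], array becomes [18, 4, 11, 4, 29, 10, 21]
i stops at index 4 (arr[4]=29 > 18), j stops at index 5 (arr[5]=10 <= 18): swap arr[4] and arr[5], array becomes [18, 4, 11, 4, 10, 29, 21]
i ends at 5, j ends at 4: the pointers have crossed (j < i), so scanning stops.

Swap pivot arr[0] with arr[4] to place pivot at position 4: [10, 4, 11, 4, 18, 29, 21]
Pivot position: 4

After partitioning with pivot 18, the array becomes [10, 4, 11, 4, 18, 29, 21]. The pivot is placed at index 4. All elements to the left of the pivot are <= 18, and all elements to the right are > 18.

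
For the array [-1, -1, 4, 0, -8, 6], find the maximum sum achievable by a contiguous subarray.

Using Kadane's algorithm on [-1, -1, 4, 0, -8, 6]:

Scanning through the array:
Position 1 (value -1): max_ending_here = -1, max_so_far = -1
Position 2 (value 4): max_ending_here = 4, max_so_far = 4
Position 3 (value 0): max_ending_here = 4, max_so_far = 4
Position 4 (value -8): max_ending_here = -4, max_so_far = 4
Position 5 (value 6): max_ending_here = 6, max_so_far = 6

Maximum subarray: [6]
Maximum sum: 6

The maximum subarray is [6] with sum 6. This subarray runs from index 5 to index 5.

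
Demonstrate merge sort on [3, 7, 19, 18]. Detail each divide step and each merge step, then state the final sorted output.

Merge sort trace:

Split: [3, 7, 19, 18] -> [3, 7] and [19, 18]
  Split: [3, 7] -> [3] and [7]
  Merge: [3] + [7] -> [3, 7]
  Split: [19, 18] -> [19] and [18]
  Merge: [19] + [18] -> [18, 19]
Merge: [3, 7] + [18, 19] -> [3, 7, 18, 19]

Final sorted array: [3, 7, 18, 19]

The merge sort proceeds by recursively splitting the array and merging sorted halves.
After all merges, the sorted array is [3, 7, 18, 19].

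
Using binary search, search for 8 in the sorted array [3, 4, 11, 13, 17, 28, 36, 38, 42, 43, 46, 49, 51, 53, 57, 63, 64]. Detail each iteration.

Binary search for 8 in [3, 4, 11, 13, 17, 28, 36, 38, 42, 43, 46, 49, 51, 53, 57, 63, 64]:

lo=0, hi=16, mid=8, arr[mid]=42 -> 42 > 8, search left half
lo=0, hi=7, mid=3, arr[mid]=13 -> 13 > 8, search left half
lo=0, hi=2, mid=1, arr[mid]=4 -> 4 < 8, search right half
lo=2, hi=2, mid=2, arr[mid]=11 -> 11 > 8, search left half
lo=2 > hi=1, target 8 not found

Binary search determines that 8 is not in the array after 4 comparisons. The search space was exhausted without finding the target.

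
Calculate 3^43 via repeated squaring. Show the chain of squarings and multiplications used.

Computing 3^43 by squaring (build up from 3^1; each line after the first costs one multiplication):

3^1 = 3
3^2 = (3^1)^2 = 3^2 = 9
3^4 = (3^2)^2 = 9^2 = 81
3^5 = 3 * 3^4 = 3 * 81 = 243
3^10 = (3^5)^2 = 243^2 = 59049
3^20 = (3^10)^2 = 59049^2 = 3486784401
3^21 = 3 * 3^20 = 3 * 3486784401 = 10460353203
3^42 = (3^21)^2 = 10460353203^2 = 109418989131512359209
3^43 = 3 * 3^42 = 3 * 109418989131512359209 = 328256967394537077627

Result: 328256967394537077627
Multiplications needed: 8 (8 lines after 3^1)

3^43 = 328256967394537077627. Using exponentiation by squaring, this requires 8 multiplications. The key idea: if the exponent is even, square the half-power; if odd, multiply by the base once.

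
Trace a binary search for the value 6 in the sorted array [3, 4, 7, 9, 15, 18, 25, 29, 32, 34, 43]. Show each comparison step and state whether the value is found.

Binary search for 6 in [3, 4, 7, 9, 15, 18, 25, 29, 32, 34, 43]:

lo=0, hi=10, mid=5, arr[mid]=18 -> 18 > 6, search left half
lo=0, hi=4, mid=2, arr[mid]=7 -> 7 > 6, search left half
lo=0, hi=1, mid=0, arr[mid]=3 -> 3 < 6, search right half
lo=1, hi=1, mid=1, arr[mid]=4 -> 4 < 6, search right half
lo=2 > hi=1, target 6 not found

Binary search determines that 6 is not in the array after 4 comparisons. The search space was exhausted without finding the target.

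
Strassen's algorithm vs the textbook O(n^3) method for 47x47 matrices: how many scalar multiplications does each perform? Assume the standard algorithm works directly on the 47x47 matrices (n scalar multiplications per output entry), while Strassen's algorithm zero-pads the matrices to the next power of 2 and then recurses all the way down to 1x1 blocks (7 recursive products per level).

Matrix multiplication for 47x47 matrices:

Strassen's algorithm requires power-of-2 dimensions. Pad 47x47 to 64x64 (next power of 2).

Standard algorithm: 47^3 = 103823 multiplications
Strassen's algorithm: 7^(log2(64)) = 7^6 = 117649 multiplications
Difference: 103823 - 117649 = -13826 (Strassen uses MORE here due to padding overhead — for small or just-over-power-of-2 n, padding can outweigh the per-level savings)

Standard: 103823 multiplications (47^3). Strassen: 117649 multiplications (7^6, after padding to 64x64). Strassen reduces 8 recursive multiplications to 7 at each level.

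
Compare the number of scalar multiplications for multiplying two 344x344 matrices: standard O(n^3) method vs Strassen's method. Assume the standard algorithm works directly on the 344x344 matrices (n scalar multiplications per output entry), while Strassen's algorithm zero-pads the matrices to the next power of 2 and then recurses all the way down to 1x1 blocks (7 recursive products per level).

Matrix multiplication for 344x344 matrices:

Strassen's algorithm requires power-of-2 dimensions. Pad 344x344 to 512x512 (next power of 2).

Standard algorithm: 344^3 = 40707584 multiplications
Strassen's algorithm: 7^(log2(512)) = 7^9 = 40353607 multiplications
Savings: 40707584 - 40353607 = 353977 multiplications

Standard: 40707584 multiplications (344^3). Strassen: 40353607 multiplications (7^9, after padding to 512x512). Strassen reduces 8 recursive multiplications to 7 at each level.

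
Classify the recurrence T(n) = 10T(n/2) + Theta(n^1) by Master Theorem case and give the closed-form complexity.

Master Theorem for T(n) = 10T(n/2) + O(n^1):

a = 10, b = 2, c = 1
log_b(a) = log_2(10) = 3.3219

Case 1: c = 1 < log_2(10) = 3.3219
T(n) = O(n^(log_2 10))

For T(n) = 10T(n/2) + O(n^1): log_2(10) = 3.3219. This is Case 1 of the Master Theorem (c < log_b(a), work dominated by leaves), giving O(n^(log_2 10)).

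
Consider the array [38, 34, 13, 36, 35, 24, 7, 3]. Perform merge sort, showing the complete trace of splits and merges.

Merge sort trace:

Split: [38, 34, 13, 36, 35, 24, 7, 3] -> [38, 34, 13, 36] and [35, 24, 7, 3]
  Split: [38, 34, 13, 36] -> [38, 34] and [13, 36]
    Split: [38, 34] -> [38] and [34]
    Merge: [38] + [34] -> [34, 38]
    Split: [13, 36] -> [13] and [36]
    Merge: [13] + [36] -> [13, 36]
  Merge: [34, 38] + [13, 36] -> [13, 34, 36, 38]
  Split: [35, 24, 7, 3] -> [35, 24] and [7, 3]
    Split: [35, 24] -> [35] and [24]
    Merge: [35] + [24] -> [24, 35]
    Split: [7, 3] -> [7] and [3]
    Merge: [7] + [3] -> [3, 7]
  Merge: [24, 35] + [3, 7] -> [3, 7, 24, 35]
Merge: [13, 34, 36, 38] + [3, 7, 24, 35] -> [3, 7, 13, 24, 34, 35, 36, 38]

Final sorted array: [3, 7, 13, 24, 34, 35, 36, 38]

The merge sort proceeds by recursively splitting the array and merging sorted halves.
After all merges, the sorted array is [3, 7, 13, 24, 34, 35, 36, 38].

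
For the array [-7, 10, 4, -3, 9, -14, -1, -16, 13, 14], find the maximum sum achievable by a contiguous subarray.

Using Kadane's algorithm on [-7, 10, 4, -3, 9, -14, -1, -16, 13, 14]:

Scanning through the array:
Position 1 (value 10): max_ending_here = 10, max_so_far = 10
Position 2 (value 4): max_ending_here = 14, max_so_far = 14
Position 3 (value -3): max_ending_here = 11, max_so_far = 14
Position 4 (value 9): max_ending_here = 20, max_so_far = 20
Position 5 (value -14): max_ending_here = 6, max_so_far = 20
Position 6 (value -1): max_ending_here = 5, max_so_far = 20
Position 7 (value -16): max_ending_here = -11, max_so_far = 20
Position 8 (value 13): max_ending_here = 13, max_so_far = 20
Position 9 (value 14): max_ending_here = 27, max_so_far = 27

Maximum subarray: [13, 14]
Maximum sum: 27

The maximum subarray is [13, 14] with sum 27. This subarray runs from index 8 to index 9.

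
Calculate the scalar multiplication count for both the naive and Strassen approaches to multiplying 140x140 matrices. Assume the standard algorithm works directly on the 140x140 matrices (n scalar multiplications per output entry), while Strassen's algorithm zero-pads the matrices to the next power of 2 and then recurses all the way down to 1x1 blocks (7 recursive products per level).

Matrix multiplication for 140x140 matrices:

Strassen's algorithm requires power-of-2 dimensions. Pad 140x140 to 256x256 (next power of 2).

Standard algorithm: 140^3 = 2744000 multiplications
Strassen's algorithm: 7^(log2(256)) = 7^8 = 5764801 multiplications
Difference: 2744000 - 5764801 = -3020801 (Strassen uses MORE here due to padding overhead — for small or just-over-power-of-2 n, padding can outweigh the per-level savings)

Standard: 2744000 multiplications (140^3). Strassen: 5764801 multiplications (7^8, after padding to 256x256). Strassen reduces 8 recursive multiplications to 7 at each level.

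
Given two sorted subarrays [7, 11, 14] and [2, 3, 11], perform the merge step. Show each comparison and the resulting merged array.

Merging process:

Compare 7 vs 2: take 2 from right. Merged: [2]
Compare 7 vs 3: take 3 from right. Merged: [2, 3]
Compare 7 vs 11: take 7 from left. Merged: [2, 3, 7]
Compare 11 vs 11: take 11 from left. Merged: [2, 3, 7, 11]
Compare 14 vs 11: take 11 from right. Merged: [2, 3, 7, 11, 11]
Append remaining from left: [14]. Merged: [2, 3, 7, 11, 11, 14]

Final merged array: [2, 3, 7, 11, 11, 14]
Total comparisons: 5

The merged array is [2, 3, 7, 11, 11, 14], requiring 5 comparisons. The merge step runs in O(n) time where n is the total number of elements.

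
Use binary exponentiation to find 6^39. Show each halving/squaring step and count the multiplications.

Computing 6^39 by squaring (build up from 6^1; each line after the first costs one multiplication):

6^1 = 6
6^2 = (6^1)^2 = 6^2 = 36
6^4 = (6^2)^2 = 36^2 = 1296
6^8 = (6^4)^2 = 1296^2 = 1679616
6^9 = 6 * 6^8 = 6 * 1679616 = 10077696
6^18 = (6^9)^2 = 10077696^2 = 101559956668416
6^19 = 6 * 6^18 = 6 * 101559956668416 = 609359740010496
6^38 = (6^19)^2 = 609359740010496^2 = 371319292745659279662190166016
6^39 = 6 * 6^38 = 6 * 371319292745659279662190166016 = 2227915756473955677973140996096

Result: 2227915756473955677973140996096
Multiplications needed: 8 (8 lines after 6^1)

6^39 = 2227915756473955677973140996096. Using exponentiation by squaring, this requires 8 multiplications. The key idea: if the exponent is even, square the half-power; if odd, multiply by the base once.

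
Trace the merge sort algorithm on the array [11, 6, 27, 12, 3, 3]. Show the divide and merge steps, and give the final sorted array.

Merge sort trace:

Split: [11, 6, 27, 12, 3, 3] -> [11, 6, 27] and [12, 3, 3]
  Split: [11, 6, 27] -> [11] and [6, 27]
    Split: [6, 27] -> [6] and [27]
    Merge: [6] + [27] -> [6, 27]
  Merge: [11] + [6, 27] -> [6, 11, 27]
  Split: [12, 3, 3] -> [12] and [3, 3]
    Split: [3, 3] -> [3] and [3]
    Merge: [3] + [3] -> [3, 3]
  Merge: [12] + [3, 3] -> [3, 3, 12]
Merge: [6, 11, 27] + [3, 3, 12] -> [3, 3, 6, 11, 12, 27]

Final sorted array: [3, 3, 6, 11, 12, 27]

The merge sort proceeds by recursively splitting the array and merging sorted halves.
After all merges, the sorted array is [3, 3, 6, 11, 12, 27].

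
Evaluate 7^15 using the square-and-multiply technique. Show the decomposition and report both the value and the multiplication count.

Computing 7^15 by squaring (build up from 7^1; each line after the first costs one multiplication):

7^1 = 7
7^2 = (7^1)^2 = 7^2 = 49
7^3 = 7 * 7^2 = 7 * 49 = 343
7^6 = (7^3)^2 = 343^2 = 117649
7^7 = 7 * 7^6 = 7 * 117649 = 823543
7^14 = (7^7)^2 = 823543^2 = 678223072849
7^15 = 7 * 7^14 = 7 * 678223072849 = 4747561509943

Result: 4747561509943
Multiplications needed: 6 (6 lines after 7^1)

7^15 = 4747561509943. Using exponentiation by squaring, this requires 6 multiplications. The key idea: if the exponent is even, square the half-power; if odd, multiply by the base once.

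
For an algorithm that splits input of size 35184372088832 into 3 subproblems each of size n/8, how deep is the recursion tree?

For divide and conquer with division factor 8:

Problem sizes at each level:
Level 0: 35184372088832
Level 1: 4398046511104
Level 2: 549755813888
Level 3: 68719476736
Level 4: 8589934592
Level 5: 1073741824
Level 6: 134217728
Level 7: 16777216
Level 8: 2097152
Level 9: 262144
Level 10: 32768
Level 11: 4096
Level 12: 512
Level 13: 64
Level 14: 8
Level 15: 1

The root is level 0 and the size-1 base case is level 15 (the tree spans levels 0 through 15, i.e. 16 levels counting the root), so the depth is the number of divisions: log_8(35184372088832) = 15

The recursion tree depth is log_8(35184372088832) = 15. At each level, the problem size is divided by 8, so it takes 15 divisions to reduce to a base case of size 1. The algorithm makes 3 recursive calls at each level.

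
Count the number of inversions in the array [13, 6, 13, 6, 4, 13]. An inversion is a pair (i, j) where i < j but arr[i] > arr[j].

Finding inversions in [13, 6, 13, 6, 4, 13]:

(0, 1): arr[0]=13 > arr[1]=6
(0, 3): arr[0]=13 > arr[3]=6
(0, 4): arr[0]=13 > arr[4]=4
(1, 4): arr[1]=6 > arr[4]=4
(2, 3): arr[2]=13 > arr[3]=6
(2, 4): arr[2]=13 > arr[4]=4
(3, 4): arr[3]=6 > arr[4]=4

Total inversions: 7

The array has 7 inversion(s): (0,1), (0,3), (0,4), (1,4), (2,3), (2,4), (3,4). Each pair (i,j) satisfies i < j and arr[i] > arr[j].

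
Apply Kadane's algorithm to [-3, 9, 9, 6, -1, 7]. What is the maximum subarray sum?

Using Kadane's algorithm on [-3, 9, 9, 6, -1, 7]:

Scanning through the array:
Position 1 (value 9): max_ending_here = 9, max_so_far = 9
Position 2 (value 9): max_ending_here = 18, max_so_far = 18
Position 3 (value 6): max_ending_here = 24, max_so_far = 24
Position 4 (value -1): max_ending_here = 23, max_so_far = 24
Position 5 (value 7): max_ending_here = 30, max_so_far = 30

Maximum subarray: [9, 9, 6, -1, 7]
Maximum sum: 30

The maximum subarray is [9, 9, 6, -1, 7] with sum 30. This subarray runs from index 1 to index 5.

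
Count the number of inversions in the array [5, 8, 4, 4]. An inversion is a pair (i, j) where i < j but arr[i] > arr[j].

Finding inversions in [5, 8, 4, 4]:

(0, 2): arr[0]=5 > arr[2]=4
(0, 3): arr[0]=5 > arr[3]=4
(1, 2): arr[1]=8 > arr[2]=4
(1, 3): arr[1]=8 > arr[3]=4

Total inversions: 4

The array has 4 inversion(s): (0,2), (0,3), (1,2), (1,3). Each pair (i,j) satisfies i < j and arr[i] > arr[j].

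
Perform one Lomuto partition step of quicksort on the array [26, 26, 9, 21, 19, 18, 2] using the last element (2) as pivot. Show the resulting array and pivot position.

Lomuto partition with pivot = 2:

Initial array: [26, 26, 9, 21, 19, 18, 2]

arr[0]=26 > 2: no swap
arr[1]=26 > 2: no swap
arr[2]=9 > 2: no swap
arr[3]=21 > 2: no swap
arr[4]=19 > 2: no swap
arr[5]=18 > 2: no swap

Place pivot at position 0: [2, 26, 9, 21, 19, 18, 26]
Pivot position: 0

After partitioning with pivot 2, the array becomes [2, 26, 9, 21, 19, 18, 26]. The pivot is placed at index 0. All elements to the left of the pivot are <= 2, and all elements to the right are > 2.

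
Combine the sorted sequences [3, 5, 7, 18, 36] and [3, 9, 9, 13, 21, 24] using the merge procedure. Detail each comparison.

Merging process:

Compare 3 vs 3: take 3 from left. Merged: [3]
Compare 5 vs 3: take 3 from right. Merged: [3, 3]
Compare 5 vs 9: take 5 from left. Merged: [3, 3, 5]
Compare 7 vs 9: take 7 from left. Merged: [3, 3, 5, 7]
Compare 18 vs 9: take 9 from right. Merged: [3, 3, 5, 7, 9]
Compare 18 vs 9: take 9 from right. Merged: [3, 3, 5, 7, 9, 9]
Compare 18 vs 13: take 13 from right. Merged: [3, 3, 5, 7, 9, 9, 13]
Compare 18 vs 21: take 18 from left. Merged: [3, 3, 5, 7, 9, 9, 13, 18]
Compare 36 vs 21: take 21 from right. Merged: [3, 3, 5, 7, 9, 9, 13, 18, 21]
Compare 36 vs 24: take 24 from right. Merged: [3, 3, 5, 7, 9, 9, 13, 18, 21, 24]
Append remaining from left: [36]. Merged: [3, 3, 5, 7, 9, 9, 13, 18, 21, 24, 36]

Final merged array: [3, 3, 5, 7, 9, 9, 13, 18, 21, 24, 36]
Total comparisons: 10

The merged array is [3, 3, 5, 7, 9, 9, 13, 18, 21, 24, 36], requiring 10 comparisons. The merge step runs in O(n) time where n is the total number of elements.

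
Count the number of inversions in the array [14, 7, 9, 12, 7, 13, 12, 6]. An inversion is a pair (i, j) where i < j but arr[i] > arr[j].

Finding inversions in [14, 7, 9, 12, 7, 13, 12, 6]:

(0, 1): arr[0]=14 > arr[1]=7
(0, 2): arr[0]=14 > arr[2]=9
(0, 3): arr[0]=14 > arr[3]=12
(0, 4): arr[0]=14 > arr[4]=7
(0, 5): arr[0]=14 > arr[5]=13
(0, 6): arr[0]=14 > arr[6]=12
(0, 7): arr[0]=14 > arr[7]=6
(1, 7): arr[1]=7 > arr[7]=6
(2, 4): arr[2]=9 > arr[4]=7
(2, 7): arr[2]=9 > arr[7]=6
(3, 4): arr[3]=12 > arr[4]=7
(3, 7): arr[3]=12 > arr[7]=6
(4, 7): arr[4]=7 > arr[7]=6
(5, 6): arr[5]=13 > arr[6]=12
(5, 7): arr[5]=13 > arr[7]=6
(6, 7): arr[6]=12 > arr[7]=6

Total inversions: 16

The array has 16 inversion(s): (0,1), (0,2), (0,3), (0,4), (0,5), (0,6), (0,7), (1,7), (2,4), (2,7), (3,4), (3,7), (4,7), (5,6), (5,7), (6,7). Each pair (i,j) satisfies i < j and arr[i] > arr[j].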